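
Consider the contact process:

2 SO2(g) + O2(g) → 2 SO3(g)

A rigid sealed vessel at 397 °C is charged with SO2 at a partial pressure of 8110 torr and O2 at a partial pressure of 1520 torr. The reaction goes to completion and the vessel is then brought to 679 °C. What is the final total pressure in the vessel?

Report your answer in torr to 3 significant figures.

11500 torr

Because the vessel is rigid and T is held at 397 °C, work the stoichiometry in partial pressures (P_i = n_iRT/V).
P(O2) required for 8110 torr of SO2 = (1/2) × 8110 = 4055 torr; available 1520 torr, so O2 is limiting.
P(SO2) remaining = 8110 − (2/1) × 1520 = 5070 torr
P(gaseous products) = (2)/1 × 1520 = 3040 torr
P_total at 397 °C = 5070 + 3040 = 8110 torr
Scaling to 679 °C: P = 8110 × 952.15/670.15 = 11520 torr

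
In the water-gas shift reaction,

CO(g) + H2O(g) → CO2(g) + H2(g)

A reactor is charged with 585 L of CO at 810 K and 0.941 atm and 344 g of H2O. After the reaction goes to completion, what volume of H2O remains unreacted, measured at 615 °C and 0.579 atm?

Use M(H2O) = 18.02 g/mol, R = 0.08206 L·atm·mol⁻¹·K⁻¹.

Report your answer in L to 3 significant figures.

1360 L

n(CO) = PV/RT = (0.941 × 585) / (0.08206 × 810) = 8.282 mol
n(H2O) = 344 / 18.02 = 19.09 mol
For 8.282 mol CO, stoichiometry requires (1/1) × 8.282 = 8.282 mol H2O; 19.09 mol is available, so CO is limiting.
n(H2O) consumed = (1/1) × 8.282 = 8.282 mol; remaining = 19.09 − 8.282 = 10.81 mol
V(H2O) = nRT/P = 10.81 × 0.08206 × 888.15 / 0.579 = 1361 L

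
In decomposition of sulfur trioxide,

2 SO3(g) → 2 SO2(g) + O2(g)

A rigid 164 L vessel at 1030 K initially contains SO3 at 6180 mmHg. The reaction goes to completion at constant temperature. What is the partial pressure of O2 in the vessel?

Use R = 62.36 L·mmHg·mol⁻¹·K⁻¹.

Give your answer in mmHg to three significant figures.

n(SO3)₀ = PV/RT = (6180 × 164) / (62.36 × 1030) = 15.78 mol
n(O2) = (1/2) × 15.78 = 7.890 mol
P(O2) = nRT/V = 7.890 × 62.36 × 1030 / 164 = 3090 mmHg

3090 mmHg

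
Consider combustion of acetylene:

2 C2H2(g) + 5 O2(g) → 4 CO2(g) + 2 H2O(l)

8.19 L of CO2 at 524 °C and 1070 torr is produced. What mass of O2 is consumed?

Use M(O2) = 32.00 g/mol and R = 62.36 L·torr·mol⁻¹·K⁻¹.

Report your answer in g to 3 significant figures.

7.05 g

n(CO2) = PV/RT = (1070 × 8.19) / (62.36 × 797.15) = 0.1763 mol
n(O2) = (5/4) × 0.1763 = 0.2204 mol
m(O2) = 0.2204 × 32.00 = 7.053 g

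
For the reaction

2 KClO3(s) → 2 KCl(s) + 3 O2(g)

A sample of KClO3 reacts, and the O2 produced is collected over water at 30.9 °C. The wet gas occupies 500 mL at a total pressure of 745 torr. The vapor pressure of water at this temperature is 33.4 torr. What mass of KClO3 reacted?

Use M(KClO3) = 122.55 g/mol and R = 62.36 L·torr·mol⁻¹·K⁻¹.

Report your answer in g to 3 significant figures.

P(O2) = 745 − 33.4 = 711.6 torr
n(O2) = PV/RT = (711.6 × 0.5000) / (62.36 × 304.05) = 0.01877 mol
n(KClO3) = (2/3) × 0.01877 = 0.01251 mol
m(KClO3) = 0.01251 × 122.55 = 1.533 g

1.53 g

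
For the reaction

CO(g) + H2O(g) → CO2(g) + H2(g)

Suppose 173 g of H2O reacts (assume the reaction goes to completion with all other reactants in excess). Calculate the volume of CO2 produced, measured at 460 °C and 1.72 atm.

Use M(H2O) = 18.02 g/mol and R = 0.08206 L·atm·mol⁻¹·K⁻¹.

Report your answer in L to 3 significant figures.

n(H2O) = 173.0 / 18.02 = 9.600 mol
n(CO2) = (1/1) × 9.600 = 9.600 mol
V = nRT/P = 9.600 × 0.08206 × 733.15 / 1.72 = 335.8 L

336 L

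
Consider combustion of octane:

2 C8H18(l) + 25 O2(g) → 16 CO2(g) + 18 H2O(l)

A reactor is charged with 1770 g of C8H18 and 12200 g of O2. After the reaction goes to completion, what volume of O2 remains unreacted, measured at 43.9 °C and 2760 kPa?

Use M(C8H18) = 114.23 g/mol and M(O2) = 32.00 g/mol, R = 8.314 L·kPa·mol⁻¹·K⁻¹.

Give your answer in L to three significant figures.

179 L

n(C8H18) = 1770 / 114.23 = 15.50 mol
n(O2) = 12200 / 32.00 = 381.2 mol
For 15.50 mol C8H18, stoichiometry requires (25/2) × 15.50 = 193.8 mol O2; 381.2 mol is available, so C8H18 is limiting.
n(O2) consumed = (25/2) × 15.50 = 193.8 mol; remaining = 381.2 − 193.8 = 187.4 mol
V(O2) = nRT/P = 187.4 × 8.314 × 317.05 / 2760 = 179.0 L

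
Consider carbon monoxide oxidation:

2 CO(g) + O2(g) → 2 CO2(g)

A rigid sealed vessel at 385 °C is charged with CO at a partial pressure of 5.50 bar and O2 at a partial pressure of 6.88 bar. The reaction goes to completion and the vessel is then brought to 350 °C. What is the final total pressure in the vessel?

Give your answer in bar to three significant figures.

9.12 bar

At constant V, partial pressures at 385 °C are proportional to moles, so apply stoichiometry directly to pressures.
P(O2) required for 5.50 bar of CO = (1/2) × 5.50 = 2.750 bar; available 6.88 bar, so CO is limiting.
P(O2) remaining = 6.88 − (1/2) × 5.50 = 4.130 bar
P(gaseous products) = (2)/2 × 5.50 = 5.500 bar
P_total at 385 °C = 4.130 + 5.500 = 9.630 bar
Scaling to 350 °C: P = 9.630 × 623.15/658.15 = 9.118 bar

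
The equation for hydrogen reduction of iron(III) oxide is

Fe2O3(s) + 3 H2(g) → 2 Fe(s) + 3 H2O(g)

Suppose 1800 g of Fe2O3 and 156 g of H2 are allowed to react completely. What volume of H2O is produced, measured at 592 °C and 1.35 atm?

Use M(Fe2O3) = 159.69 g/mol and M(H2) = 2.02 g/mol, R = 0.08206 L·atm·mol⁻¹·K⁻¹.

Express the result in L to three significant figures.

n(Fe2O3) = 1800 / 159.69 = 11.27 mol
n(H2) = 156 / 2.02 = 77.23 mol
For 11.27 mol Fe2O3, stoichiometry requires (3/1) × 11.27 = 33.81 mol H2; 77.23 mol is available, so Fe2O3 is limiting.
n(H2O) = (3/1) × 11.27 = 33.81 mol
V(H2O) = nRT/P = 33.81 × 0.08206 × 865.15 / 1.35 = 1778 L

1780 L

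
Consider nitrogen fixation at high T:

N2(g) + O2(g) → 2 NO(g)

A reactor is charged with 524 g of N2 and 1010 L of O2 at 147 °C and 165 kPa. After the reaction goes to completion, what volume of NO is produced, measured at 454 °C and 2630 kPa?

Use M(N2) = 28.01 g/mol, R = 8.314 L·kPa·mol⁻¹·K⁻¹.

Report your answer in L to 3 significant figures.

n(N2) = 524 / 28.01 = 18.71 mol
n(O2) = PV/RT = (165 × 1010) / (8.314 × 420.15) = 47.71 mol
For 18.71 mol N2, stoichiometry requires (1/1) × 18.71 = 18.71 mol O2; 47.71 mol is available, so N2 is limiting.
n(NO) = (2/1) × 18.71 = 37.42 mol
V(NO) = nRT/P = 37.42 × 8.314 × 727.15 / 2630 = 86.02 L

86.0 L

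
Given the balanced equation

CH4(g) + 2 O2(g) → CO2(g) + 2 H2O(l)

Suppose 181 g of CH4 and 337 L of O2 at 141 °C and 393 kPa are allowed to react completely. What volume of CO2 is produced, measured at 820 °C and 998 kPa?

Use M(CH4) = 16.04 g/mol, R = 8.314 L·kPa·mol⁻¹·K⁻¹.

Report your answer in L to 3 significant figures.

n(CH4) = 181 / 16.04 = 11.28 mol
n(O2) = PV/RT = (393 × 337) / (8.314 × 414.15) = 38.46 mol
For 11.28 mol CH4, stoichiometry requires (2/1) × 11.28 = 22.56 mol O2; 38.46 mol is available, so CH4 is limiting.
n(CO2) = (1/1) × 11.28 = 11.28 mol
V(CO2) = nRT/P = 11.28 × 8.314 × 1093.15 / 998 = 102.7 L

103 L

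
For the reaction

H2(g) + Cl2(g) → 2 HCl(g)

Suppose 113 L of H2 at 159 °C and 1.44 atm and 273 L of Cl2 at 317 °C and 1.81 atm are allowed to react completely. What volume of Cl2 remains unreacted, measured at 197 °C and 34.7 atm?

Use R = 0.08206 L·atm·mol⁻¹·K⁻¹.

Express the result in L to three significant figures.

n(H2) = PV/RT = (1.44 × 113) / (0.08206 × 432.15) = 4.589 mol
n(Cl2) = PV/RT = (1.81 × 273) / (0.08206 × 590.15) = 10.20 mol
For 4.589 mol H2, stoichiometry requires (1/1) × 4.589 = 4.589 mol Cl2; 10.20 mol is available, so H2 is limiting.
n(Cl2) consumed = (1/1) × 4.589 = 4.589 mol; remaining = 10.20 − 4.589 = 5.611 mol
V(Cl2) = nRT/P = 5.611 × 0.08206 × 470.15 / 34.7 = 6.238 L

6.24 L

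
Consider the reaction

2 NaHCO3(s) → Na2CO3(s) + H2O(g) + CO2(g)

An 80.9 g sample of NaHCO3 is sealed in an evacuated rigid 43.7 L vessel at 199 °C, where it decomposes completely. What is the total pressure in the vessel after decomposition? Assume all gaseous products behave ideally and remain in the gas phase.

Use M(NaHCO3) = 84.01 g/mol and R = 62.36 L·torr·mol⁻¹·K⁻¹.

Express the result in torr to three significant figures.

n(NaHCO3) = 80.9 / 84.01 = 0.9630 mol
n(gas produced) = (2/2) × 0.9630 = 0.9630 mol
P = nRT/V = 0.9630 × 62.36 × 472.15 / 43.7 = 648.8 torr

649 torr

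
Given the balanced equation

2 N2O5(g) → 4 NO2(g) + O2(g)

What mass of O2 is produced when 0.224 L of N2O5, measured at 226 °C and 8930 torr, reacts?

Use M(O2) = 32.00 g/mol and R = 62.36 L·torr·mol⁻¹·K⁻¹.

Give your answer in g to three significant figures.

1.03 g

n(N2O5) = PV/RT = (8930 × 0.224) / (62.36 × 499.15) = 0.06426 mol
n(O2) = (1/2) × 0.06426 = 0.03213 mol
m(O2) = 0.03213 × 32.00 = 1.028 g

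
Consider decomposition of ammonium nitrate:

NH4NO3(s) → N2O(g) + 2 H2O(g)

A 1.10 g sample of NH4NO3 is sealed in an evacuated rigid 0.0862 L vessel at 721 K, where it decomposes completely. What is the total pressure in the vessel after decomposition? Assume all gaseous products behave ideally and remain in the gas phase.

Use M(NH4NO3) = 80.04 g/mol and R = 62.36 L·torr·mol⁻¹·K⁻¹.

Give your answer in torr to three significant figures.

21500 torr

n(NH4NO3) = 1.10 / 80.04 = 0.01374 mol
n(gas produced) = (3/1) × 0.01374 = 0.04122 mol
P = nRT/V = 0.04122 × 62.36 × 721 / 0.0862 = 21500 torr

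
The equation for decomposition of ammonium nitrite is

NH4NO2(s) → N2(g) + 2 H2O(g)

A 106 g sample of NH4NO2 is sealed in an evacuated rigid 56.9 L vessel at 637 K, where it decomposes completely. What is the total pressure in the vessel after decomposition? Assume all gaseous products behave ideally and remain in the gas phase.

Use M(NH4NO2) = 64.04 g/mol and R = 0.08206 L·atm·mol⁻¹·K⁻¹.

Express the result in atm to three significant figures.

n(NH4NO2) = 106 / 64.04 = 1.655 mol
n(gas produced) = (3/1) × 1.655 = 4.965 mol
P = nRT/V = 4.965 × 0.08206 × 637 / 56.9 = 4.561 atm

4.56 atm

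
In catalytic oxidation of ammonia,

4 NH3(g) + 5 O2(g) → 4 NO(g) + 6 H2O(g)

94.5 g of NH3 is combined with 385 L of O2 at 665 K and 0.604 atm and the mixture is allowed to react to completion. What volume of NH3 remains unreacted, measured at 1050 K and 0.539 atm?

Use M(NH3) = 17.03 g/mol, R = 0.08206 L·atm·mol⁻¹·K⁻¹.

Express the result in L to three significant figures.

342 L

n(NH3) = 94.5 / 17.03 = 5.549 mol
n(O2) = PV/RT = (0.604 × 385) / (0.08206 × 665) = 4.261 mol
For 5.549 mol NH3, stoichiometry requires (5/4) × 5.549 = 6.936 mol O2; 4.261 mol is available, so O2 is limiting.
n(NH3) consumed = (4/5) × 4.261 = 3.409 mol; remaining = 5.549 − 3.409 = 2.140 mol
V(NH3) = nRT/P = 2.140 × 0.08206 × 1050 / 0.539 = 342.1 L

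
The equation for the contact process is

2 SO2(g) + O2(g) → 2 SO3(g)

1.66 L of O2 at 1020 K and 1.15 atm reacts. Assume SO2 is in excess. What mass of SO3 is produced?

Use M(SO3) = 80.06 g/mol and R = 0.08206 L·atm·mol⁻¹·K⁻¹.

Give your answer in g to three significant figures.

n(O2) = PV/RT = (1.15 × 1.66) / (0.08206 × 1020) = 0.02281 mol
n(SO3) = (2/1) × 0.02281 = 0.04562 mol
m(SO3) = 0.04562 × 80.06 = 3.652 g

3.65 g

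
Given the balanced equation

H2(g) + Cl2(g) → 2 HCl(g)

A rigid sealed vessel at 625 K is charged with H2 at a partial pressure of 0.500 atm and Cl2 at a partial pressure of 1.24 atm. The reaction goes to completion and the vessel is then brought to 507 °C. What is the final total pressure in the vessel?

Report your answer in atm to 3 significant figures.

At constant V, partial pressures at 625 K are proportional to moles, so apply stoichiometry directly to pressures.
P(Cl2) required for 0.500 atm of H2 = (1/1) × 0.500 = 0.5000 atm; available 1.24 atm, so H2 is limiting.
P(Cl2) remaining = 1.24 − (1/1) × 0.500 = 0.7400 atm
P(gaseous products) = (2)/1 × 0.500 = 1.000 atm
P_total at 625 K = 0.7400 + 1.000 = 1.740 atm
Scaling to 507 °C: P = 1.740 × 780.15/625 = 2.172 atm

2.17 atm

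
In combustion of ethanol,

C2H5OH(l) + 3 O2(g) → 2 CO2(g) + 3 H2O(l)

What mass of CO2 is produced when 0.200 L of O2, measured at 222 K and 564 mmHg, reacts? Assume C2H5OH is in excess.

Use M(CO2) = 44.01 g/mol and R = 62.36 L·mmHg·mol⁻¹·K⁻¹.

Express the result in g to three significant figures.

n(O2) = PV/RT = (564 × 0.200) / (62.36 × 222) = 0.008148 mol
n(CO2) = (2/3) × 0.008148 = 0.005432 mol
m(CO2) = 0.005432 × 44.01 = 0.2391 g

0.239 g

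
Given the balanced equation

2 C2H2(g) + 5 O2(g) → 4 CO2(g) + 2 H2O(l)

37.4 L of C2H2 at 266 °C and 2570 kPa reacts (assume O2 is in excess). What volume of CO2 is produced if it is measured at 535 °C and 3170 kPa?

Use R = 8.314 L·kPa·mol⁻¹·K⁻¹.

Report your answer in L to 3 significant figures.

90.9 L

n(C2H2) = PV/RT = (2570 × 37.4) / (8.314 × 539.15) = 21.44 mol
n(CO2) = (4/2) × 21.44 = 42.88 mol
V = nRT/P = 42.88 × 8.314 × 808.15 / 3170 = 90.89 L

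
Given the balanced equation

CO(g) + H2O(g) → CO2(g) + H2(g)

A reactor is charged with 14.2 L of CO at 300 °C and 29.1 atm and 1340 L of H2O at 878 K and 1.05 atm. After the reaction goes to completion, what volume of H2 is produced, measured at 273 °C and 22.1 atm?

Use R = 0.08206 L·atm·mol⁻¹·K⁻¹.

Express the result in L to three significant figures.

17.8 L

n(CO) = PV/RT = (29.1 × 14.2) / (0.08206 × 573.15) = 8.786 mol
n(H2O) = PV/RT = (1.05 × 1340) / (0.08206 × 878) = 19.53 mol
For 8.786 mol CO, stoichiometry requires (1/1) × 8.786 = 8.786 mol H2O; 19.53 mol is available, so CO is limiting.
n(H2) = (1/1) × 8.786 = 8.786 mol
V(H2) = nRT/P = 8.786 × 0.08206 × 546.15 / 22.1 = 17.82 L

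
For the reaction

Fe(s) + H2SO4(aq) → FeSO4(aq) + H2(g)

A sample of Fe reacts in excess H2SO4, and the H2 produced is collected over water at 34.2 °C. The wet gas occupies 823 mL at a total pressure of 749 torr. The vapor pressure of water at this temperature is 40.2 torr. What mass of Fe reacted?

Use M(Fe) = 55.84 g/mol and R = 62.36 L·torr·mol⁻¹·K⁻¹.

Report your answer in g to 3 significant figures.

1.70 g

P(H2) = 749 − 40.2 = 708.8 torr
n(H2) = PV/RT = (708.8 × 0.8230) / (62.36 × 307.35) = 0.03044 mol
n(Fe) = (1/1) × 0.03044 = 0.03044 mol
m(Fe) = 0.03044 × 55.84 = 1.700 g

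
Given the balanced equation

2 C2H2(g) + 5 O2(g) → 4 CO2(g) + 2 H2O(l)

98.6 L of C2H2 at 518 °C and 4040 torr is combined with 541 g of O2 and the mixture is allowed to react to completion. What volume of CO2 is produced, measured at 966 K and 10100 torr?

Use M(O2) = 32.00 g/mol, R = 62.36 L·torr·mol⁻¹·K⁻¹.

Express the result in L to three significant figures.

n(C2H2) = PV/RT = (4040 × 98.6) / (62.36 × 791.15) = 8.074 mol
n(O2) = 541 / 32.00 = 16.91 mol
For 8.074 mol C2H2, stoichiometry requires (5/2) × 8.074 = 20.18 mol O2; 16.91 mol is available, so O2 is limiting.
n(CO2) = (4/5) × 16.91 = 13.53 mol
V(CO2) = nRT/P = 13.53 × 62.36 × 966 / 10100 = 80.70 L

80.7 L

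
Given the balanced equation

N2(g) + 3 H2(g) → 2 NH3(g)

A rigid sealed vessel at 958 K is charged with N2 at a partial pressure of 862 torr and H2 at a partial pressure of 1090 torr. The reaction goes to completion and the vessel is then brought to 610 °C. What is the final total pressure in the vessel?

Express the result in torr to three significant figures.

At constant V, partial pressures at 958 K are proportional to moles, so apply stoichiometry directly to pressures.
P(H2) required for 862 torr of N2 = (3/1) × 862 = 2586 torr; available 1090 torr, so H2 is limiting.
P(N2) remaining = 862 − (1/3) × 1090 = 498.7 torr
P(gaseous products) = (2)/3 × 1090 = 726.7 torr
P_total at 958 K = 498.7 + 726.7 = 1225 torr
Scaling to 610 °C: P = 1225 × 883.15/958 = 1129 torr

1130 torr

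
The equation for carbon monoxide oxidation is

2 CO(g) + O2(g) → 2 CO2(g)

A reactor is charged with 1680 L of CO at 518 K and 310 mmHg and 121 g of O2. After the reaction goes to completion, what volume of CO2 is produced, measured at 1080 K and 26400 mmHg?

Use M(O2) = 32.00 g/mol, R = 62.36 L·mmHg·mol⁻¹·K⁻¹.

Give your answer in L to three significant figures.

19.3 L

n(CO) = PV/RT = (310 × 1680) / (62.36 × 518) = 16.12 mol
n(O2) = 121 / 32.00 = 3.781 mol
For 16.12 mol CO, stoichiometry requires (1/2) × 16.12 = 8.060 mol O2; 3.781 mol is available, so O2 is limiting.
n(CO2) = (2/1) × 3.781 = 7.562 mol
V(CO2) = nRT/P = 7.562 × 62.36 × 1080 / 26400 = 19.29 L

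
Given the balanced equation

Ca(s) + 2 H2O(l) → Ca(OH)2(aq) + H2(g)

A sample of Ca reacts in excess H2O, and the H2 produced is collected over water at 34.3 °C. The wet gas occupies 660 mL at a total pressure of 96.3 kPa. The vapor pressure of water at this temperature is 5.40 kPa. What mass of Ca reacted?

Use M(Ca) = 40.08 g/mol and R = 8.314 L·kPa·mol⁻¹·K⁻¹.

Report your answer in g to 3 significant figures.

P(H2) = 96.3 − 5.40 = 90.90 kPa
n(H2) = PV/RT = (90.90 × 0.6600) / (8.314 × 307.45) = 0.02347 mol
n(Ca) = (1/1) × 0.02347 = 0.02347 mol
m(Ca) = 0.02347 × 40.08 = 0.9407 g

0.941 g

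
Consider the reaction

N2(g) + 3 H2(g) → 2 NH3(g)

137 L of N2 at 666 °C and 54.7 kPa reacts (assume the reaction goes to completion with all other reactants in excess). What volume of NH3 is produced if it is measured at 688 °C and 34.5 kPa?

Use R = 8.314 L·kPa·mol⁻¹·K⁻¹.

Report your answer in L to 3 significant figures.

445 L

n(N2) = PV/RT = (54.7 × 137) / (8.314 × 939.15) = 0.9598 mol
n(NH3) = (2/1) × 0.9598 = 1.920 mol
V = nRT/P = 1.920 × 8.314 × 961.15 / 34.5 = 444.7 L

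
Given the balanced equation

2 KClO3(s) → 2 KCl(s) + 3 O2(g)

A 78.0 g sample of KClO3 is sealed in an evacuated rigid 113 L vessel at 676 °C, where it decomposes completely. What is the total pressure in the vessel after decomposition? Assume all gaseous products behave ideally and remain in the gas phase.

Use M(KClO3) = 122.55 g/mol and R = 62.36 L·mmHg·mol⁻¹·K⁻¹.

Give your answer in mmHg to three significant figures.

500 mmHg

n(KClO3) = 78.0 / 122.55 = 0.6365 mol
n(gas produced) = (3/2) × 0.6365 = 0.9547 mol
P = nRT/V = 0.9547 × 62.36 × 949.15 / 113 = 500.1 mmHg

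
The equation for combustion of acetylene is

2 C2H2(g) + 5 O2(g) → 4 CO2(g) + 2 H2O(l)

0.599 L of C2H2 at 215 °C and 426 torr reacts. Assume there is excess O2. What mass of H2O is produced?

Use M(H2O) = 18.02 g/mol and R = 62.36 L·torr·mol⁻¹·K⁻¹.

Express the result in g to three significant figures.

n(C2H2) = PV/RT = (426 × 0.599) / (62.36 × 488.15) = 0.008383 mol
n(H2O) = (2/2) × 0.008383 = 0.008383 mol
m(H2O) = 0.008383 × 18.02 = 0.1511 g

0.151 g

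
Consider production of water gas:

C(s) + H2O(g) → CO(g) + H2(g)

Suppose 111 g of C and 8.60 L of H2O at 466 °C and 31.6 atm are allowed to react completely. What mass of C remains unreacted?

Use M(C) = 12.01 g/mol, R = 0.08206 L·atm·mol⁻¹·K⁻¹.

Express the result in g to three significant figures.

n(C) = 111 / 12.01 = 9.242 mol
n(H2O) = PV/RT = (31.6 × 8.60) / (0.08206 × 739.15) = 4.480 mol
For 9.242 mol C, stoichiometry requires (1/1) × 9.242 = 9.242 mol H2O; 4.480 mol is available, so H2O is limiting.
n(C) consumed = (1/1) × 4.480 = 4.480 mol; remaining = 9.242 − 4.480 = 4.762 mol
m(C) = 4.762 × 12.01 = 57.19 g

57.2 g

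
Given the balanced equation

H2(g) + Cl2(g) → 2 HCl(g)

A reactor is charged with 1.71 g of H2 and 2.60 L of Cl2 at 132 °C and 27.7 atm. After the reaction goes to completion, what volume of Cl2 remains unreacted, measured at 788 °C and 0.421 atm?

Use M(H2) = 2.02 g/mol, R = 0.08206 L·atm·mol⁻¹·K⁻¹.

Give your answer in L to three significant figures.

273 L

n(H2) = 1.71 / 2.02 = 0.8465 mol
n(Cl2) = PV/RT = (27.7 × 2.60) / (0.08206 × 405.15) = 2.166 mol
For 0.8465 mol H2, stoichiometry requires (1/1) × 0.8465 = 0.8465 mol Cl2; 2.166 mol is available, so H2 is limiting.
n(Cl2) consumed = (1/1) × 0.8465 = 0.8465 mol; remaining = 2.166 − 0.8465 = 1.319 mol
V(Cl2) = nRT/P = 1.319 × 0.08206 × 1061.15 / 0.421 = 272.8 L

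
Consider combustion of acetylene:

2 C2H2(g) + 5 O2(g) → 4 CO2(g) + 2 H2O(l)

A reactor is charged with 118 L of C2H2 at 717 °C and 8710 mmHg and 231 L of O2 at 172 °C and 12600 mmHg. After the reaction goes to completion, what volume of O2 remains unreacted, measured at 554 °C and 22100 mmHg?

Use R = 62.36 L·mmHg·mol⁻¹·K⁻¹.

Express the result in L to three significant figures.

148 L

n(C2H2) = PV/RT = (8710 × 118) / (62.36 × 990.15) = 16.65 mol
n(O2) = PV/RT = (12600 × 231) / (62.36 × 445.15) = 104.9 mol
For 16.65 mol C2H2, stoichiometry requires (5/2) × 16.65 = 41.62 mol O2; 104.9 mol is available, so C2H2 is limiting.
n(O2) consumed = (5/2) × 16.65 = 41.62 mol; remaining = 104.9 − 41.62 = 63.28 mol
V(O2) = nRT/P = 63.28 × 62.36 × 827.15 / 22100 = 147.7 L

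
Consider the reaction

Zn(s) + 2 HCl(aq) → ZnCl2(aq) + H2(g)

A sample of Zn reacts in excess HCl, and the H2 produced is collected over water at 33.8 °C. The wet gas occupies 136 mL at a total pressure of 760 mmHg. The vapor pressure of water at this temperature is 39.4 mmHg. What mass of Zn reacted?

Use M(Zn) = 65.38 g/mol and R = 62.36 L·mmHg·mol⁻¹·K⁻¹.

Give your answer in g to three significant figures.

P(H2) = 760 − 39.4 = 720.6 mmHg
n(H2) = PV/RT = (720.6 × 0.1360) / (62.36 × 306.95) = 0.005120 mol
n(Zn) = (1/1) × 0.005120 = 0.005120 mol
m(Zn) = 0.005120 × 65.38 = 0.3347 g

0.335 g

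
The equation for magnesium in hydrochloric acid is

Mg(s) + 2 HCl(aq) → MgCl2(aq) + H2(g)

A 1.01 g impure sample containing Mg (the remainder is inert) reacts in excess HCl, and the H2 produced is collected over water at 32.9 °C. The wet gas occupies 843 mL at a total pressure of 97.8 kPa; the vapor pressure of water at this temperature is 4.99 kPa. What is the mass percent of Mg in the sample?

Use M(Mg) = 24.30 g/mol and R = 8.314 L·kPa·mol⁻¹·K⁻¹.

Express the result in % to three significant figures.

P(H2) = 97.8 − 4.99 = 92.81 kPa
n(H2) = PV/RT = (92.81 × 0.8430) / (8.314 × 306.05) = 0.03075 mol
n(Mg) = (1/1) × 0.03075 = 0.03075 mol
m(Mg) = 0.03075 × 24.30 = 0.7472 g
%Mg = 0.7472 / 1.01 × 100 = 73.98%

74.0 %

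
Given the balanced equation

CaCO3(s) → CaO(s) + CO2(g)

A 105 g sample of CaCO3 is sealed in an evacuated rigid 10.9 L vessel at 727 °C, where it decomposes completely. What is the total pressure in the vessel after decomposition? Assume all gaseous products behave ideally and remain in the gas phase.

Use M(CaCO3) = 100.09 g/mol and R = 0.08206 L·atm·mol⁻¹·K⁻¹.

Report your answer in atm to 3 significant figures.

7.90 atm

n(CaCO3) = 105 / 100.09 = 1.049 mol
n(gas produced) = (1/1) × 1.049 = 1.049 mol
P = nRT/V = 1.049 × 0.08206 × 1000.15 / 10.9 = 7.899 atm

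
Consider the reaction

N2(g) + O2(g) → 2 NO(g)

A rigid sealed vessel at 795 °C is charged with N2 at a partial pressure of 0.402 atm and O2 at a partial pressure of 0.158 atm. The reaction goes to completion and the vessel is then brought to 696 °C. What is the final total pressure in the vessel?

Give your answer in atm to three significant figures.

With V and T fixed, P_i ∝ n_i, so the mole ratios apply directly to partial pressures at 795 °C.
P(O2) required for 0.402 atm of N2 = (1/1) × 0.402 = 0.4020 atm; available 0.158 atm, so O2 is limiting.
P(N2) remaining = 0.402 − (1/1) × 0.158 = 0.2440 atm
P(gaseous products) = (2)/1 × 0.158 = 0.3160 atm
P_total at 795 °C = 0.2440 + 0.3160 = 0.5600 atm
Scaling to 696 °C: P = 0.5600 × 969.15/1068.15 = 0.5081 atm

0.508 atm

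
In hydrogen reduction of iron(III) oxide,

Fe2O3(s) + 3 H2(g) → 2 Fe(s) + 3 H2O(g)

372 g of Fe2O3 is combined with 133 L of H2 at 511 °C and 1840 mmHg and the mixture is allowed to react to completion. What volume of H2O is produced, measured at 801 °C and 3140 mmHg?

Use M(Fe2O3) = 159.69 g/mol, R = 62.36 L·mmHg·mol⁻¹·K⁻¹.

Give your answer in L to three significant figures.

n(Fe2O3) = 372 / 159.69 = 2.330 mol
n(H2) = PV/RT = (1840 × 133) / (62.36 × 784.15) = 5.005 mol
For 2.330 mol Fe2O3, stoichiometry requires (3/1) × 2.330 = 6.990 mol H2; 5.005 mol is available, so H2 is limiting.
n(H2O) = (3/3) × 5.005 = 5.005 mol
V(H2O) = nRT/P = 5.005 × 62.36 × 1074.15 / 3140 = 106.8 L

107 L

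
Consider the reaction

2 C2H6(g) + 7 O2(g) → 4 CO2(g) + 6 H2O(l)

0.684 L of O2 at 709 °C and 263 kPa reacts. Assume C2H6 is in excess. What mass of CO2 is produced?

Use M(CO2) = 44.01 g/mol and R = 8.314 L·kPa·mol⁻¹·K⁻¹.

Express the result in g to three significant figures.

n(O2) = PV/RT = (263 × 0.684) / (8.314 × 982.15) = 0.02203 mol
n(CO2) = (4/7) × 0.02203 = 0.01259 mol
m(CO2) = 0.01259 × 44.01 = 0.5541 g

0.554 g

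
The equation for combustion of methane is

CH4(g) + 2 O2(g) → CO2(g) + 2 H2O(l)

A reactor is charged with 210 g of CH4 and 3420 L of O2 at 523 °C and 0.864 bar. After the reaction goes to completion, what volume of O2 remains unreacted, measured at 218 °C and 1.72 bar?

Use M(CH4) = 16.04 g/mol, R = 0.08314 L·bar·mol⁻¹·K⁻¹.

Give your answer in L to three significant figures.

n(CH4) = 210 / 16.04 = 13.09 mol
n(O2) = PV/RT = (0.864 × 3420) / (0.08314 × 796.15) = 44.64 mol
For 13.09 mol CH4, stoichiometry requires (2/1) × 13.09 = 26.18 mol O2; 44.64 mol is available, so CH4 is limiting.
n(O2) consumed = (2/1) × 13.09 = 26.18 mol; remaining = 44.64 − 26.18 = 18.46 mol
V(O2) = nRT/P = 18.46 × 0.08314 × 491.15 / 1.72 = 438.3 L

438 L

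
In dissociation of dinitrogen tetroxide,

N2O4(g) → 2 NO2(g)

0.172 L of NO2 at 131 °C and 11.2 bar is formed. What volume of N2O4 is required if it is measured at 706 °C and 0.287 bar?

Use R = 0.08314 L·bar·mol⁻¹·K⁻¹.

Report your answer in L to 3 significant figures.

8.13 L

n(NO2) = PV/RT = (11.2 × 0.172) / (0.08314 × 404.15) = 0.05733 mol
n(N2O4) = (1/2) × 0.05733 = 0.02866 mol
V = nRT/P = 0.02866 × 0.08314 × 979.15 / 0.287 = 8.129 L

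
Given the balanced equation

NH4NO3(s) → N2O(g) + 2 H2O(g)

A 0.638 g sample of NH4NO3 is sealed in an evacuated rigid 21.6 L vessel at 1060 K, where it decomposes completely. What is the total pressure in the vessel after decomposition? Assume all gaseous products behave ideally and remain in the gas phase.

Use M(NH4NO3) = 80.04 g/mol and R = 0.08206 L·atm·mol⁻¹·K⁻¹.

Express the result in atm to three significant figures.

n(NH4NO3) = 0.638 / 80.04 = 0.007971 mol
n(gas produced) = (3/1) × 0.007971 = 0.02391 mol
P = nRT/V = 0.02391 × 0.08206 × 1060 / 21.6 = 0.09629 atm

0.0963 atm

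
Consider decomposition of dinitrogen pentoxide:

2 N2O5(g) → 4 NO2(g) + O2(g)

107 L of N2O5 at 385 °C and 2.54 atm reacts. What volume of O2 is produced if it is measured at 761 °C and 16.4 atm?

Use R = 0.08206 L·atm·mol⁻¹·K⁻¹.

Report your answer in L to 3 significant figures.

n(N2O5) = PV/RT = (2.54 × 107) / (0.08206 × 658.15) = 5.032 mol
n(O2) = (1/2) × 5.032 = 2.516 mol
V = nRT/P = 2.516 × 0.08206 × 1034.15 / 16.4 = 13.02 L

13.0 L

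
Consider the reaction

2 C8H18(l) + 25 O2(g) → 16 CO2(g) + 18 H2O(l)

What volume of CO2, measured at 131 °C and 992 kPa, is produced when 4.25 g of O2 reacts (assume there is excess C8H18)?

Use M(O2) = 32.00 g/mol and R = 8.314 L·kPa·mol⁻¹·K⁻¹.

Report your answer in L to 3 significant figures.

0.288 L

n(O2) = 4.250 / 32.00 = 0.1328 mol
n(CO2) = (16/25) × 0.1328 = 0.08499 mol
V = nRT/P = 0.08499 × 8.314 × 404.15 / 992 = 0.2879 L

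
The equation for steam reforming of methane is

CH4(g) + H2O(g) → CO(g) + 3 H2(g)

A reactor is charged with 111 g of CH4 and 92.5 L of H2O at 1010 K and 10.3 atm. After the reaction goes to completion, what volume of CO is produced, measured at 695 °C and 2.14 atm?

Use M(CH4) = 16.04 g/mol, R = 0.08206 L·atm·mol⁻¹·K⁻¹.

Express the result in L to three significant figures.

257 L

n(CH4) = 111 / 16.04 = 6.920 mol
n(H2O) = PV/RT = (10.3 × 92.5) / (0.08206 × 1010) = 11.50 mol
For 6.920 mol CH4, stoichiometry requires (1/1) × 6.920 = 6.920 mol H2O; 11.50 mol is available, so CH4 is limiting.
n(CO) = (1/1) × 6.920 = 6.920 mol
V(CO) = nRT/P = 6.920 × 0.08206 × 968.15 / 2.14 = 256.9 L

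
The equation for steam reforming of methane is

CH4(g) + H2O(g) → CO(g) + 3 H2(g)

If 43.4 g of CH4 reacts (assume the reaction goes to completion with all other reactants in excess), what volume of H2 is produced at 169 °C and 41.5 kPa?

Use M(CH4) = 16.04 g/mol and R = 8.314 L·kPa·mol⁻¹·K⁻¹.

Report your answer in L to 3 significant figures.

719 L

n(CH4) = 43.40 / 16.04 = 2.706 mol
n(H2) = (3/1) × 2.706 = 8.118 mol
V = nRT/P = 8.118 × 8.314 × 442.15 / 41.5 = 719.1 L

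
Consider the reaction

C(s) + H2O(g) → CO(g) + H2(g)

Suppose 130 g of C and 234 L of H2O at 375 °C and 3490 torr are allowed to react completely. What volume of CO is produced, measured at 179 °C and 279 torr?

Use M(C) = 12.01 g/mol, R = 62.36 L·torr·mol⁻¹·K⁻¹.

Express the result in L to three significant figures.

1090 L

n(C) = 130 / 12.01 = 10.82 mol
n(H2O) = PV/RT = (3490 × 234) / (62.36 × 648.15) = 20.21 mol
For 10.82 mol C, stoichiometry requires (1/1) × 10.82 = 10.82 mol H2O; 20.21 mol is available, so C is limiting.
n(CO) = (1/1) × 10.82 = 10.82 mol
V(CO) = nRT/P = 10.82 × 62.36 × 452.15 / 279 = 1093 L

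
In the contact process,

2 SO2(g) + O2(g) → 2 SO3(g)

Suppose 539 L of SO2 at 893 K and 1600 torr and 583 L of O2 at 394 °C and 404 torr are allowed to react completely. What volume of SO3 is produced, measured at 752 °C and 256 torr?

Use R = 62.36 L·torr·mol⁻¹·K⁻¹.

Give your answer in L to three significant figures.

n(SO2) = PV/RT = (1600 × 539) / (62.36 × 893) = 15.49 mol
n(O2) = PV/RT = (404 × 583) / (62.36 × 667.15) = 5.661 mol
For 15.49 mol SO2, stoichiometry requires (1/2) × 15.49 = 7.745 mol O2; 5.661 mol is available, so O2 is limiting.
n(SO3) = (2/1) × 5.661 = 11.32 mol
V(SO3) = nRT/P = 11.32 × 62.36 × 1025.15 / 256 = 2827 L

2830 L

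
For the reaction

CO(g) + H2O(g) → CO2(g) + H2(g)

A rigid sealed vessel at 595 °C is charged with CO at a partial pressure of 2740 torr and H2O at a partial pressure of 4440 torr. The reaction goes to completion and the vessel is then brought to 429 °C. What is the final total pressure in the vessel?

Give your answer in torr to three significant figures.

5810 torr

With V and T fixed, P_i ∝ n_i, so the mole ratios apply directly to partial pressures at 595 °C.
P(H2O) required for 2740 torr of CO = (1/1) × 2740 = 2740 torr; available 4440 torr, so CO is limiting.
P(H2O) remaining = 4440 − (1/1) × 2740 = 1700 torr
P(gaseous products) = (1+1)/1 × 2740 = 5480 torr
P_total at 595 °C = 1700 + 5480 = 7180 torr
Scaling to 429 °C: P = 7180 × 702.15/868.15 = 5807 torr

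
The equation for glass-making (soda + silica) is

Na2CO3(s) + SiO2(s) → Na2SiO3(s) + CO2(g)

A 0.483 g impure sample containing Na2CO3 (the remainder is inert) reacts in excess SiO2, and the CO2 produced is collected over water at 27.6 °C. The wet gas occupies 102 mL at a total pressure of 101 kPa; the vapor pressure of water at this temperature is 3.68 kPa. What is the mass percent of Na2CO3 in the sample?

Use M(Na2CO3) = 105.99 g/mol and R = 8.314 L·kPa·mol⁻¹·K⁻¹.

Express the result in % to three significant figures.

87.1 %

P(CO2) = 101 − 3.68 = 97.32 kPa
n(CO2) = PV/RT = (97.32 × 0.1020) / (8.314 × 300.75) = 0.003970 mol
n(Na2CO3) = (1/1) × 0.003970 = 0.003970 mol
m(Na2CO3) = 0.003970 × 105.99 = 0.4208 g
%Na2CO3 = 0.4208 / 0.483 × 100 = 87.12%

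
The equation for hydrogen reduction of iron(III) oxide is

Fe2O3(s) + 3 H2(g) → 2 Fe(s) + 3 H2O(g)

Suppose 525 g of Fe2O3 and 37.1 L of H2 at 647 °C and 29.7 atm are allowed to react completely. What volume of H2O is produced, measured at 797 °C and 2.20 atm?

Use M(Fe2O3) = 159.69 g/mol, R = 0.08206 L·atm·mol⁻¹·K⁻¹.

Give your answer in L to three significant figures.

n(Fe2O3) = 525 / 159.69 = 3.288 mol
n(H2) = PV/RT = (29.7 × 37.1) / (0.08206 × 920.15) = 14.59 mol
For 3.288 mol Fe2O3, stoichiometry requires (3/1) × 3.288 = 9.864 mol H2; 14.59 mol is available, so Fe2O3 is limiting.
n(H2O) = (3/1) × 3.288 = 9.864 mol
V(H2O) = nRT/P = 9.864 × 0.08206 × 1070.15 / 2.20 = 393.7 L

394 L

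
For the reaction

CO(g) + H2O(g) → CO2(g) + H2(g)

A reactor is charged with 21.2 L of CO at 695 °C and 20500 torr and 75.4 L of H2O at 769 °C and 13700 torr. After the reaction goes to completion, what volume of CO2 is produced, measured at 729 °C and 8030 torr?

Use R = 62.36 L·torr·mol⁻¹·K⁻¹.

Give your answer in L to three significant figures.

56.0 L

n(CO) = PV/RT = (20500 × 21.2) / (62.36 × 968.15) = 7.198 mol
n(H2O) = PV/RT = (13700 × 75.4) / (62.36 × 1042.15) = 15.89 mol
For 7.198 mol CO, stoichiometry requires (1/1) × 7.198 = 7.198 mol H2O; 15.89 mol is available, so CO is limiting.
n(CO2) = (1/1) × 7.198 = 7.198 mol
V(CO2) = nRT/P = 7.198 × 62.36 × 1002.15 / 8030 = 56.02 L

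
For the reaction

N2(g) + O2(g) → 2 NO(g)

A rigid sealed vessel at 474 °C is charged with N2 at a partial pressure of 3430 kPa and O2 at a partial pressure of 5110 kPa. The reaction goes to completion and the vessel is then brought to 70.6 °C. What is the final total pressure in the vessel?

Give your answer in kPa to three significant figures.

3930 kPa

With V and T fixed, P_i ∝ n_i, so the mole ratios apply directly to partial pressures at 474 °C.
P(O2) required for 3430 kPa of N2 = (1/1) × 3430 = 3430 kPa; available 5110 kPa, so N2 is limiting.
P(O2) remaining = 5110 − (1/1) × 3430 = 1680 kPa
P(gaseous products) = (2)/1 × 3430 = 6860 kPa
P_total at 474 °C = 1680 + 6860 = 8540 kPa
Scaling to 70.6 °C: P = 8540 × 343.75/747.15 = 3929 kPa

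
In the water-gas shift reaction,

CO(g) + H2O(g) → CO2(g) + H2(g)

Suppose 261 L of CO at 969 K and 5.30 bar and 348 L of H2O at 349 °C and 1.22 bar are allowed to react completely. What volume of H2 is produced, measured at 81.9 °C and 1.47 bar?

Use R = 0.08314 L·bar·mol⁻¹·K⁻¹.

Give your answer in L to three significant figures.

n(CO) = PV/RT = (5.30 × 261) / (0.08314 × 969) = 17.17 mol
n(H2O) = PV/RT = (1.22 × 348) / (0.08314 × 622.15) = 8.208 mol
For 17.17 mol CO, stoichiometry requires (1/1) × 17.17 = 17.17 mol H2O; 8.208 mol is available, so H2O is limiting.
n(H2) = (1/1) × 8.208 = 8.208 mol
V(H2) = nRT/P = 8.208 × 0.08314 × 355.05 / 1.47 = 164.8 L

165 L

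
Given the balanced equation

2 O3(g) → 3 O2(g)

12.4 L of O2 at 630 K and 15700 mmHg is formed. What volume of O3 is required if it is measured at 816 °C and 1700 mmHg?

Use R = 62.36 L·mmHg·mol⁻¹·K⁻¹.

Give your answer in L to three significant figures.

n(O2) = PV/RT = (15700 × 12.4) / (62.36 × 630) = 4.955 mol
n(O3) = (2/3) × 4.955 = 3.303 mol
V = nRT/P = 3.303 × 62.36 × 1089.15 / 1700 = 132.0 L

132 L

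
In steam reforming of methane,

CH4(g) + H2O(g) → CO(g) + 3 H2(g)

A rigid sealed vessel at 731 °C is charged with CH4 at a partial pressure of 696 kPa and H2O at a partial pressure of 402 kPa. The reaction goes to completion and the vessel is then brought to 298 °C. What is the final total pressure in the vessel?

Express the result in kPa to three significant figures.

Because the vessel is rigid and T is held at 731 °C, work the stoichiometry in partial pressures (P_i = n_iRT/V).
P(H2O) required for 696 kPa of CH4 = (1/1) × 696 = 696.0 kPa; available 402 kPa, so H2O is limiting.
P(CH4) remaining = 696 − (1/1) × 402 = 294.0 kPa
P(gaseous products) = (1+3)/1 × 402 = 1608 kPa
P_total at 731 °C = 294.0 + 1608 = 1902 kPa
Scaling to 298 °C: P = 1902 × 571.15/1004.15 = 1082 kPa

1080 kPa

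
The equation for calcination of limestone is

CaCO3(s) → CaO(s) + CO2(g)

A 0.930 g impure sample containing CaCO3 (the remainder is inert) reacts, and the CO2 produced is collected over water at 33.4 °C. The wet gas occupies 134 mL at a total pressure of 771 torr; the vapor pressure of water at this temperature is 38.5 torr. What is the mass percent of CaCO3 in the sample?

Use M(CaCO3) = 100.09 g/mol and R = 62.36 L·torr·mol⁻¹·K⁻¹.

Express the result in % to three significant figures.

P(CO2) = 771 − 38.5 = 732.5 torr
n(CO2) = PV/RT = (732.5 × 0.1340) / (62.36 × 306.55) = 0.005135 mol
n(CaCO3) = (1/1) × 0.005135 = 0.005135 mol
m(CaCO3) = 0.005135 × 100.09 = 0.5140 g
%CaCO3 = 0.5140 / 0.930 × 100 = 55.27%

55.3 %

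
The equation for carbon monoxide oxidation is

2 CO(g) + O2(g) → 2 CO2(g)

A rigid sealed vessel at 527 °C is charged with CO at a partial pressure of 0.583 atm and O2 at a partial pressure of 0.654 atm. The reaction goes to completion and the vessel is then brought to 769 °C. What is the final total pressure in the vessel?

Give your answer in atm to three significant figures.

At constant V, partial pressures at 527 °C are proportional to moles, so apply stoichiometry directly to pressures.
P(O2) required for 0.583 atm of CO = (1/2) × 0.583 = 0.2915 atm; available 0.654 atm, so CO is limiting.
P(O2) remaining = 0.654 − (1/2) × 0.583 = 0.3625 atm
P(gaseous products) = (2)/2 × 0.583 = 0.5830 atm
P_total at 527 °C = 0.3625 + 0.5830 = 0.9455 atm
Scaling to 769 °C: P = 0.9455 × 1042.15/800.15 = 1.231 atm

1.23 atm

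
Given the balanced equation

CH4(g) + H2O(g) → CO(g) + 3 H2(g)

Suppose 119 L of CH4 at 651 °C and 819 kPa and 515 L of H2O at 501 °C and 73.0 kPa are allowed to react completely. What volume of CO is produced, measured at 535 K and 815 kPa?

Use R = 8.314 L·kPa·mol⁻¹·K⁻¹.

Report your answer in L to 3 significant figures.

n(CH4) = PV/RT = (819 × 119) / (8.314 × 924.15) = 12.68 mol
n(H2O) = PV/RT = (73.0 × 515) / (8.314 × 774.15) = 5.841 mol
For 12.68 mol CH4, stoichiometry requires (1/1) × 12.68 = 12.68 mol H2O; 5.841 mol is available, so H2O is limiting.
n(CO) = (1/1) × 5.841 = 5.841 mol
V(CO) = nRT/P = 5.841 × 8.314 × 535 / 815 = 31.88 L

31.9 L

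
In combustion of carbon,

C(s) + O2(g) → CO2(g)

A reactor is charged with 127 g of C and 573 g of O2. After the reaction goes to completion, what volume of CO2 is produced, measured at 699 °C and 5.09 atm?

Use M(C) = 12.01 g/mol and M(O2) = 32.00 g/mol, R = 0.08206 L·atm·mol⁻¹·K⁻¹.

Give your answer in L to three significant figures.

166 L

n(C) = 127 / 12.01 = 10.57 mol
n(O2) = 573 / 32.00 = 17.91 mol
For 10.57 mol C, stoichiometry requires (1/1) × 10.57 = 10.57 mol O2; 17.91 mol is available, so C is limiting.
n(CO2) = (1/1) × 10.57 = 10.57 mol
V(CO2) = nRT/P = 10.57 × 0.08206 × 972.15 / 5.09 = 165.7 L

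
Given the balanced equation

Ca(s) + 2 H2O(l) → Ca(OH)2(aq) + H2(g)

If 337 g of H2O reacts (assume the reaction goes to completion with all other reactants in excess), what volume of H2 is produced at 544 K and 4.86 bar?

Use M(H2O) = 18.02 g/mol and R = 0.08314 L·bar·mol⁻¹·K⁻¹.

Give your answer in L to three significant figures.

87.0 L

n(H2O) = 337.0 / 18.02 = 18.70 mol
n(H2) = (1/2) × 18.70 = 9.350 mol
V = nRT/P = 9.350 × 0.08314 × 544 / 4.86 = 87.01 L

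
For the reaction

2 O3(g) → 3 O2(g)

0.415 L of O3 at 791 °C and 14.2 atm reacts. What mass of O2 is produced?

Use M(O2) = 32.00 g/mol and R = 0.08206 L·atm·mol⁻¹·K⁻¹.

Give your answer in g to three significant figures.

3.24 g

n(O3) = PV/RT = (14.2 × 0.415) / (0.08206 × 1064.15) = 0.06748 mol
n(O2) = (3/2) × 0.06748 = 0.1012 mol
m(O2) = 0.1012 × 32.00 = 3.238 g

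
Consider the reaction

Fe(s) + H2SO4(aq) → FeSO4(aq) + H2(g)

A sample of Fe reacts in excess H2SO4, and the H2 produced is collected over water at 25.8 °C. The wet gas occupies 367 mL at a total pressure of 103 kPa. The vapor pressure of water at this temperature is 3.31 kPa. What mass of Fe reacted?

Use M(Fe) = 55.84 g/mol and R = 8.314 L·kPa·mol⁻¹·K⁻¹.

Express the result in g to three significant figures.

P(H2) = 103 − 3.31 = 99.69 kPa
n(H2) = PV/RT = (99.69 × 0.3670) / (8.314 × 298.95) = 0.01472 mol
n(Fe) = (1/1) × 0.01472 = 0.01472 mol
m(Fe) = 0.01472 × 55.84 = 0.8220 g

0.822 g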